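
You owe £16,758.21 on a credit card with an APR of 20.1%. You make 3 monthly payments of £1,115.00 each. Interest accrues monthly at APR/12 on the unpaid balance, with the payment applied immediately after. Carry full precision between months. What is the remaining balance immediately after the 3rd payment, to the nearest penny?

£14,213.15

Monthly rate r = 20.1%/12 = 1.675% = 0.01675.
Each month: B ← B·(1+r) − £1,115.00.
Month 1: interest £280.70; balance after payment £15,923.91.
Month 2: interest £266.73; balance after payment £15,075.64.
Month 3: interest £252.52; balance after payment £14,213.15.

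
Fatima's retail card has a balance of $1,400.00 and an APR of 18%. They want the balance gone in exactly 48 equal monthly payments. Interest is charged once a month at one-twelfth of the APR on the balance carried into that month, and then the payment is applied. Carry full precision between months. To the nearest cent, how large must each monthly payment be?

$41.12

Monthly rate r = 18%/12 = 1.5% = 0.015.
Level-payment amortization: P = B₀·r / (1 − (1+r)^(−n)) = 1400.00·0.015 / (1 − 1.015^(−48)).
Denominator 1 − (1+r)^(−48) = 0.510638305.
P = 21 / 0.510638305 ≈ 41.12.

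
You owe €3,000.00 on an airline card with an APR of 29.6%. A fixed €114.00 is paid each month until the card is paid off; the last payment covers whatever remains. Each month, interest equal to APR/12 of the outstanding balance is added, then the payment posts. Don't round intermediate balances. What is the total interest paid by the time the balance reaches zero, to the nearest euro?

€1,900

Monthly rate r = 29.6%/12 = 2.46667% = 0.0246667.
Payoff takes n = ⌈−ln(1 − rB₀/P)/ln(1+r)⌉ = ⌈42.980⌉ = 43 payments; the last is €111.79.
Total paid = 42·€114.00 + €111.79 = €4,899.79.
Total interest = total paid − principal = €4,899.79 − €3,000.00 = €1,899.79.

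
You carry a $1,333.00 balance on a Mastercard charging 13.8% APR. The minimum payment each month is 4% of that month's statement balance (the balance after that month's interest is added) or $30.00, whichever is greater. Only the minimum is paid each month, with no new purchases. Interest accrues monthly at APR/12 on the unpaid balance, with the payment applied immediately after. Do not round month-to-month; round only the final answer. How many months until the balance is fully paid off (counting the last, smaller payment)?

50 months

Monthly rate r = 13.8%/12 = 1.15% = 0.0115.
While 4% of the post-interest balance exceeds $30.00, each month B ← (B·(1+r))·(1 − 0.04), i.e. B shrinks by the factor (1+r)·0.96 = 0.97104.
This holds for months 1–20. Entering month 21 the balance is $740.58; 4% of the post-interest balance is now below $30.00, so the flat $30.00 minimum applies from here.
From month 21 a fixed $30.00 at rate r clears $740.58 in 30 more payments. Total: 20 + 30 = 50 months.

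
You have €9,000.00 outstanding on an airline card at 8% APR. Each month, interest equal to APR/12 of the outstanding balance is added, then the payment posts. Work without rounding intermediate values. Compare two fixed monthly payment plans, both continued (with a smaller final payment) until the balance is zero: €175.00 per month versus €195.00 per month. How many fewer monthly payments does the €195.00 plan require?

Monthly rate r = 8%/12 = 0.666667% = 0.00666667.
At €175.00/mo: n = ⌈−ln(1 − rB₀/P)/ln(1+r)⌉ = 64 payments (last €32.95); total interest = total paid − €9,000.00 = €2,057.95.
At €195.00/mo: 56 payments (last €66.91); total interest €1,791.91.
Payments saved = 64 − 56 = 8.

8 fewer payments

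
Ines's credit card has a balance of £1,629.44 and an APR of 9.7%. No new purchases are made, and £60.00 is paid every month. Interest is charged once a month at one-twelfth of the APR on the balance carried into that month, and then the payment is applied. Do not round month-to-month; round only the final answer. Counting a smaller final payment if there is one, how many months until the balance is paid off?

31 payments

Monthly rate r = 9.7%/12 = 0.808333% = 0.00808333.
Recurrence: B ← B·(1+r) − £60.00.
Month 1: interest £13.17; balance after payment £1,582.61.
Month 2: interest £12.79; balance after payment £1,535.40.
Closed form: n = −ln(1 − rB₀/P)/ln(1+r) = −ln(0.78048)/ln(1.00808) ≈ 30.785, so the balance reaches zero during payment 31.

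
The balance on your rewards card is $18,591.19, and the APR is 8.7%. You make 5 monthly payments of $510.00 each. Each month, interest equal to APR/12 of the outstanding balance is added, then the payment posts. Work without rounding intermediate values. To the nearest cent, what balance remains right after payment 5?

$16,687.72

Monthly rate r = 8.7%/12 = 0.725% = 0.00725.
Each month: B ← B·(1+r) − $510.00.
Month 1: interest $134.79; balance after payment $18,215.98.
Month 2: interest $132.07; balance after payment $17,838.04.
Month 3: interest $129.33; balance after payment $17,457.37.
Month 4: interest $126.57; balance after payment $17,073.93.
Month 5: interest $123.79; balance after payment $16,687.72.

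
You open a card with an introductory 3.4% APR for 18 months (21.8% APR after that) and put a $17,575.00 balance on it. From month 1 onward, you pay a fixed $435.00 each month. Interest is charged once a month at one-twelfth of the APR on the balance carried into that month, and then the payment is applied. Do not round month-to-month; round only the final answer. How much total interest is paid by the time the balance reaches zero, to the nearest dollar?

$4,150

Promo months 1–18 at r₀ = 3.4%/12 = 0.00283333; months 19+ at r₁ = 21.8%/12 = 0.0181667.
After month 18: iterate B ← B·(1+r₀) − $435.00 for 18 months → $10,471.79.
Then at r₁ with $435.00/mo: n₂ = −ln(1 − r₁·B/P)/ln(1+r₁) ≈ 31.94 → 32 more payments.
Total paid = 49·$435.00 + $409.64 = $21,724.64; interest = $21,724.64 − $17,575.00 = $4,149.64.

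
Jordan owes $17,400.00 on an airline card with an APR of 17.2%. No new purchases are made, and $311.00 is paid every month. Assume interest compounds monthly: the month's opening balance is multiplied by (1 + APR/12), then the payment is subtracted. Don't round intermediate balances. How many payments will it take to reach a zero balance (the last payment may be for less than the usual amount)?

Monthly rate r = 17.2%/12 = 1.43333% = 0.0143333.
Recurrence: B ← B·(1+r) − $311.00.
Month 1: interest $249.40; balance after payment $17,338.40.
Month 2: interest $248.52; balance after payment $17,275.92.
Closed form: n = −ln(1 − rB₀/P)/ln(1+r) = −ln(0.19807)/ln(1.01433) ≈ 113.770, so the balance reaches zero during payment 114.

114 months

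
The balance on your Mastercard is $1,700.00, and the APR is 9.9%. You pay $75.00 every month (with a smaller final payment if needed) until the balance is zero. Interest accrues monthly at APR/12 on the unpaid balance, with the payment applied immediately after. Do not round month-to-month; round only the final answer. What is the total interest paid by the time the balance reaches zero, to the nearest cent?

Monthly rate r = 9.9%/12 = 0.825% = 0.00825.
Payoff takes n = ⌈−ln(1 − rB₀/P)/ln(1+r)⌉ = ⌈25.197⌉ = 26 payments; the last is $14.84.
Total paid = 25·$75.00 + $14.84 = $1,889.84.
Total interest = total paid − principal = $1,889.84 − $1,700.00 = $189.84.

$189.84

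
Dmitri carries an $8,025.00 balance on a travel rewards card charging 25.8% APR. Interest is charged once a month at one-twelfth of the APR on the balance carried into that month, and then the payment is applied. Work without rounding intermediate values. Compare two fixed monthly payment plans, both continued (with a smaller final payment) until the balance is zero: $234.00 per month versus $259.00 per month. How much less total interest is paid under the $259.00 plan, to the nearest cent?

Monthly rate r = 25.8%/12 = 2.15% = 0.0215.
At $234.00/mo: n = ⌈−ln(1 − rB₀/P)/ln(1+r)⌉ = 63 payments (last $198.56); total interest = total paid − $8,025.00 = $6,681.56.
At $259.00/mo: 52 payments (last $149.68); total interest $5,333.68.
Interest saved = $6,681.56 − $5,333.68 = $1,347.88.

$1,347.88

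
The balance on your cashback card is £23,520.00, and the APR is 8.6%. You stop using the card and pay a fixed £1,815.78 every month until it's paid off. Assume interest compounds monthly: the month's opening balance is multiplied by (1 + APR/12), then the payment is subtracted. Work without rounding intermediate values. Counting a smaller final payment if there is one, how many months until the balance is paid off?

14 payments

Monthly rate r = 8.6%/12 = 0.716667% = 0.00716667.
Recurrence: B ← B·(1+r) − £1,815.78.
Month 1: interest £168.56; balance after payment £21,872.78.
Month 2: interest £156.75; balance after payment £20,213.75.
Closed form: n = −ln(1 − rB₀/P)/ln(1+r) = −ln(0.90717)/ln(1.00717) ≈ 13.643, so the balance reaches zero during payment 14.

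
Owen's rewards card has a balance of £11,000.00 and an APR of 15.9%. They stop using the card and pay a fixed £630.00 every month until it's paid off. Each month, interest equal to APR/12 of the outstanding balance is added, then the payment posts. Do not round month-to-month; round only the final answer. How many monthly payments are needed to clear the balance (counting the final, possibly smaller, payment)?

Monthly rate r = 15.9%/12 = 1.325% = 0.01325.
Recurrence: B ← B·(1+r) − £630.00.
Month 1: interest £145.75; balance after payment £10,515.75.
Month 2: interest £139.33; balance after payment £10,025.08.
Closed form: n = −ln(1 − rB₀/P)/ln(1+r) = −ln(0.76865)/ln(1.01325) ≈ 19.989, so the balance reaches zero during payment 20.

20 months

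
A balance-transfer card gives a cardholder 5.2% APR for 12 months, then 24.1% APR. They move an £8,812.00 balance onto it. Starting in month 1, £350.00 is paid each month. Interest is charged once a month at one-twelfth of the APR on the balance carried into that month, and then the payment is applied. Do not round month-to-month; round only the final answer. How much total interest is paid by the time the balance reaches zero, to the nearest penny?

Promo months 1–12 at r₀ = 5.2%/12 = 0.00433333; months 13+ at r₁ = 24.1%/12 = 0.0200833.
After month 12: iterate B ← B·(1+r₀) − £350.00 for 12 months → £4,979.74.
Then at r₁ with £350.00/mo: n₂ = −ln(1 − r₁·B/P)/ln(1+r₁) ≈ 16.92 → 17 more payments.
Total paid = 28·£350.00 + £323.46 = £10,123.46; interest = £10,123.46 − £8,812.00 = £1,311.46.

£1,311.46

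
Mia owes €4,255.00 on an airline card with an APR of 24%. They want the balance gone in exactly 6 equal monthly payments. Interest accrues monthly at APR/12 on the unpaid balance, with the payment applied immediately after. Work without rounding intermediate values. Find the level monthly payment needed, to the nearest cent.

Monthly rate r = 24%/12 = 2% = 0.02.
Level-payment amortization: P = B₀·r / (1 − (1+r)^(−n)) = 4255.00·0.02 / (1 − 1.02^(−6)).
Denominator 1 − (1+r)^(−6) = 0.112028618.
P = 85.1 / 0.112028618 ≈ 759.63.

€759.63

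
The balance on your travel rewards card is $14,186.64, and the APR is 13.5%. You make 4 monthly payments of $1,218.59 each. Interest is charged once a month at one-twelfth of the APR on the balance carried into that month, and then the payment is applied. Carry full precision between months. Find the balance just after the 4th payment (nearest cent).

$9,878.66

Monthly rate r = 13.5%/12 = 1.125% = 0.01125.
Each month: B ← B·(1+r) − $1,218.59.
Month 1: interest $159.60; balance after payment $13,127.65.
Month 2: interest $147.69; balance after payment $12,056.75.
Month 3: interest $135.64; balance after payment $10,973.79.
Month 4: interest $123.46; balance after payment $9,878.66.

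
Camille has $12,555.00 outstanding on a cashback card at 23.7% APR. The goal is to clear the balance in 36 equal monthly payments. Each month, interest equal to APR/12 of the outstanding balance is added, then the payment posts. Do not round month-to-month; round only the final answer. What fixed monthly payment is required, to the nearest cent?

$490.59

Monthly rate r = 23.7%/12 = 1.975% = 0.01975.
Level-payment amortization: P = B₀·r / (1 − (1+r)^(−n)) = 12555.00·0.01975 / (1 − 1.01975^(−36)).
Denominator 1 − (1+r)^(−36) = 0.505431677.
P = 247.961 / 0.505431677 ≈ 490.59.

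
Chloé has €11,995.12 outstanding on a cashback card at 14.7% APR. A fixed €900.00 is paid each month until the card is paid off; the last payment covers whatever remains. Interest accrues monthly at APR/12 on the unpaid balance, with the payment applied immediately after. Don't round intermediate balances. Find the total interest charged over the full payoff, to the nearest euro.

Monthly rate r = 14.7%/12 = 1.225% = 0.01225.
Payoff takes n = ⌈−ln(1 − rB₀/P)/ln(1+r)⌉ = ⌈14.640⌉ = 15 payments; the last is €577.24.
Total paid = 14·€900.00 + €577.24 = €13,177.24.
Total interest = total paid − principal = €13,177.24 − €11,995.12 = €1,182.12.

€1,182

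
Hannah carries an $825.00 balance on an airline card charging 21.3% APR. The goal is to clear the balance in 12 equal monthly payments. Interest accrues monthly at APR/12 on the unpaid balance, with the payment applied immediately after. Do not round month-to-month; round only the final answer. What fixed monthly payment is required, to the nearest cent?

Monthly rate r = 21.3%/12 = 1.775% = 0.01775.
Level-payment amortization: P = B₀·r / (1 − (1+r)^(−n)) = 825.00·0.01775 / (1 − 1.01775^(−12)).
Denominator 1 − (1+r)^(−12) = 0.190332574.
P = 14.6438 / 0.190332574 ≈ 76.94.

$76.94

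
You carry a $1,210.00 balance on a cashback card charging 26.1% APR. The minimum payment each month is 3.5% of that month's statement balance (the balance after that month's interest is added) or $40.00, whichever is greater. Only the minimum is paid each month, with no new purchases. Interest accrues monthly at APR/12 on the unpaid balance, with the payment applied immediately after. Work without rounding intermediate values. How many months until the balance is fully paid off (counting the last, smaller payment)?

50 months

Monthly rate r = 26.1%/12 = 2.175% = 0.02175.
While 3.5% of the post-interest balance exceeds $40.00, each month B ← (B·(1+r))·(1 − 0.035), i.e. B shrinks by the factor (1+r)·0.965 = 0.98599.
This holds for months 1–6. Entering month 7 the balance is $1,111.78; 3.5% of the post-interest balance is now below $40.00, so the flat $40.00 minimum applies from here.
From month 7 a fixed $40.00 at rate r clears $1,111.78 in 44 more payments. Total: 6 + 44 = 50 months.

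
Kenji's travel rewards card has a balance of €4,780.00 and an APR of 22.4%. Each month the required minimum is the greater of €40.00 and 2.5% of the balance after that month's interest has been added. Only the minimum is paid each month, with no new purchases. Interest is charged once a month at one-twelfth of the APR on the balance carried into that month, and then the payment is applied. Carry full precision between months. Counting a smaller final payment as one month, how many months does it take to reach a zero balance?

235 months

Monthly rate r = 22.4%/12 = 1.86667% = 0.0186667.
While 2.5% of the post-interest balance exceeds €40.00, each month B ← (B·(1+r))·(1 − 0.025), i.e. B shrinks by the factor (1+r)·0.975 = 0.9932.
This holds for months 1–164. Entering month 165 the balance is €1,561.16; 2.5% of the post-interest balance is now below €40.00, so the flat €40.00 minimum applies from here.
From month 165 a fixed €40.00 at rate r clears €1,561.16 in 71 more payments. Total: 164 + 71 = 235 months.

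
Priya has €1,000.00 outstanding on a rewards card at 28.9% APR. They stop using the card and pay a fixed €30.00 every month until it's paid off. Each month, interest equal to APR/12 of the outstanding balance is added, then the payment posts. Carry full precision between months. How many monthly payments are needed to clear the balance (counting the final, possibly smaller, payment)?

Monthly rate r = 28.9%/12 = 2.40833% = 0.0240833.
Recurrence: B ← B·(1+r) − €30.00.
Month 1: interest €24.08; balance after payment €994.08.
Month 2: interest €23.94; balance after payment €988.02.
Closed form: n = −ln(1 − rB₀/P)/ln(1+r) = −ln(0.19722)/ln(1.02408) ≈ 68.217, so the balance reaches zero during payment 69.

69 months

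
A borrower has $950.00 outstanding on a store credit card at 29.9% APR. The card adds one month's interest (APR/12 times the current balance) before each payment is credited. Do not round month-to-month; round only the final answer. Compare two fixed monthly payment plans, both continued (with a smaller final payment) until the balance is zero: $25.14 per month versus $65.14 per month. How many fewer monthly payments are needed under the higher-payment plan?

Monthly rate r = 29.9%/12 = 2.49167% = 0.0249167.
At $25.14/mo: n = ⌈−ln(1 − rB₀/P)/ln(1+r)⌉ = 116 payments (last $9.74); total interest = total paid − $950.00 = $1,950.84.
At $65.14/mo: 19 payments (last $22.90); total interest $245.42.
Payments saved = 116 − 19 = 97.

97 fewer payments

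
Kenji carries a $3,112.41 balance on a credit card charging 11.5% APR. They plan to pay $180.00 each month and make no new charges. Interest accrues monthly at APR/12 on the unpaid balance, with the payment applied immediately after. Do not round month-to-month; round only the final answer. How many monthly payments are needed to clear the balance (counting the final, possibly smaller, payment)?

Monthly rate r = 11.5%/12 = 0.958333% = 0.00958333.
Recurrence: B ← B·(1+r) − $180.00.
Month 1: interest $29.83; balance after payment $2,962.24.
Month 2: interest $28.39; balance after payment $2,810.63.
Closed form: n = −ln(1 − rB₀/P)/ln(1+r) = −ln(0.83429)/ln(1.00958) ≈ 18.995, so the balance reaches zero during payment 19.

19 payments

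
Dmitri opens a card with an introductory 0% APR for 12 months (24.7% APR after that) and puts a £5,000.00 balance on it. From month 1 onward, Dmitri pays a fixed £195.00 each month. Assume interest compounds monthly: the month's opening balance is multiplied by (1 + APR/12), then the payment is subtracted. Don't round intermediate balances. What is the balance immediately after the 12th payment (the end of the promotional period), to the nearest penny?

Promo months 1–12 at r₀ = 0%/12 = 0; months 13+ at r₁ = 24.7%/12 = 0.0205833.
After month 12 (no interest yet): B = £5,000.00 − 12·£195.00 = £2,660.00.

£2,660.00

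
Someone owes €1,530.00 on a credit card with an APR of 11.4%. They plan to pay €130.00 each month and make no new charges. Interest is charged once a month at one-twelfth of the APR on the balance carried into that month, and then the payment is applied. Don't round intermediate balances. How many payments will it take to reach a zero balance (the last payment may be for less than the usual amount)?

13 months

Monthly rate r = 11.4%/12 = 0.95% = 0.0095.
Recurrence: B ← B·(1+r) − €130.00.
Month 1: interest €14.54; balance after payment €1,414.54.
Month 2: interest €13.44; balance after payment €1,297.97.
Closed form: n = −ln(1 − rB₀/P)/ln(1+r) = −ln(0.88819)/ln(1.0095) ≈ 12.540, so the balance reaches zero during payment 13.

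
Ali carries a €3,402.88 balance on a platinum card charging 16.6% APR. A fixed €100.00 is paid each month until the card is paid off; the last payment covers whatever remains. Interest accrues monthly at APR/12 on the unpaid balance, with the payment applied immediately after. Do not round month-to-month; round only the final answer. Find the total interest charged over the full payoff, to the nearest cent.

€1,228.48

Monthly rate r = 16.6%/12 = 1.38333% = 0.0138333.
Payoff takes n = ⌈−ln(1 − rB₀/P)/ln(1+r)⌉ = ⌈46.312⌉ = 47 payments; the last is €31.36.
Total paid = 46·€100.00 + €31.36 = €4,631.36.
Total interest = total paid − principal = €4,631.36 − €3,402.88 = €1,228.48.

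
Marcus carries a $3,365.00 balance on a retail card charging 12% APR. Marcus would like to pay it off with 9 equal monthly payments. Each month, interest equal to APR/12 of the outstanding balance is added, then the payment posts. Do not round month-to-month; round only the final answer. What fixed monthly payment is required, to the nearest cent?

Monthly rate r = 12%/12 = 1% = 0.01.
Level-payment amortization: P = B₀·r / (1 − (1+r)^(−n)) = 3365.00·0.01 / (1 − 1.01^(−9)).
Denominator 1 − (1+r)^(−9) = 0.0856601758.
P = 33.65 / 0.0856601758 ≈ 392.83.

$392.83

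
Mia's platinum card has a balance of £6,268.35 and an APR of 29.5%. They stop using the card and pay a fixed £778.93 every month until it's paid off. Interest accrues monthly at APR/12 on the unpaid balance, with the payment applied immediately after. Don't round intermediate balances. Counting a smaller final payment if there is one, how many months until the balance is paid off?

10 payments

Monthly rate r = 29.5%/12 = 2.45833% = 0.0245833.
Recurrence: B ← B·(1+r) − £778.93.
Month 1: interest £154.10; balance after payment £5,643.52.
Month 2: interest £138.74; balance after payment £5,003.32.
Closed form: n = −ln(1 − rB₀/P)/ln(1+r) = −ln(0.80217)/ln(1.02458) ≈ 9.077, so the balance reaches zero during payment 10.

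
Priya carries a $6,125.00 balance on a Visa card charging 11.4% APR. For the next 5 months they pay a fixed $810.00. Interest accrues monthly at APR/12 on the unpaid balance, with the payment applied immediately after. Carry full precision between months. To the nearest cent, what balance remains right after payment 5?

$2,293.83

Monthly rate r = 11.4%/12 = 0.95% = 0.0095.
Each month: B ← B·(1+r) − $810.00.
Month 1: interest $58.19; balance after payment $5,373.19.
Month 2: interest $51.05; balance after payment $4,614.23.
Month 3: interest $43.84; balance after payment $3,848.07.
Month 4: interest $36.56; balance after payment $3,074.62.
Month 5: interest $29.21; balance after payment $2,293.83.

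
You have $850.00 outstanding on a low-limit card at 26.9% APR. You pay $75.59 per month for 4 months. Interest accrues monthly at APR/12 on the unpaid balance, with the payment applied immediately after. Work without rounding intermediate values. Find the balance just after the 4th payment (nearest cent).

$616.14

Monthly rate r = 26.9%/12 = 2.24167% = 0.0224167.
Each month: B ← B·(1+r) − $75.59.
Month 1: interest $19.05; balance after payment $793.46.
Month 2: interest $17.79; balance after payment $735.66.
Month 3: interest $16.49; balance after payment $676.56.
Month 4: interest $15.17; balance after payment $616.14.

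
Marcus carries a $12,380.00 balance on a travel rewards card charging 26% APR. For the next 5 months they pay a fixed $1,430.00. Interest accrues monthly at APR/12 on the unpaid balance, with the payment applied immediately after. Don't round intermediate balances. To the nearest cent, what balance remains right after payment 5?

Monthly rate r = 26%/12 = 2.16667% = 0.0216667.
Each month: B ← B·(1+r) − $1,430.00.
Month 1: interest $268.23; balance after payment $11,218.23.
Month 2: interest $243.06; balance after payment $10,031.30.
Month 3: interest $217.34; balance after payment $8,818.64.
Month 4: interest $191.07; balance after payment $7,579.71.
Month 5: interest $164.23; balance after payment $6,313.94.

$6,313.94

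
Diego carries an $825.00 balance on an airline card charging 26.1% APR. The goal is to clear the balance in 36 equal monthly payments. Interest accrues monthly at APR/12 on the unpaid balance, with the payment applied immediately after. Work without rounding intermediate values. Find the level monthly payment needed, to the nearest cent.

$33.28

Monthly rate r = 26.1%/12 = 2.175% = 0.02175.
Level-payment amortization: P = B₀·r / (1 − (1+r)^(−n)) = 825.00·0.02175 / (1 − 1.02175^(−36)).
Denominator 1 − (1+r)^(−36) = 0.539114834.
P = 17.9438 / 0.539114834 ≈ 33.28.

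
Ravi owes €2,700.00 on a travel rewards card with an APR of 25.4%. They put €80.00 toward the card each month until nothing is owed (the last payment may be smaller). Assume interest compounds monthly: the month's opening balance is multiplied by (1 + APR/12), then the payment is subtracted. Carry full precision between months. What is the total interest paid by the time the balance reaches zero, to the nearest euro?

Monthly rate r = 25.4%/12 = 2.11667% = 0.0211667.
Payoff takes n = ⌈−ln(1 − rB₀/P)/ln(1+r)⌉ = ⌈59.825⌉ = 60 payments; the last is €66.10.
Total paid = 59·€80.00 + €66.10 = €4,786.10.
Total interest = total paid − principal = €4,786.10 − €2,700.00 = €2,086.10.

€2,086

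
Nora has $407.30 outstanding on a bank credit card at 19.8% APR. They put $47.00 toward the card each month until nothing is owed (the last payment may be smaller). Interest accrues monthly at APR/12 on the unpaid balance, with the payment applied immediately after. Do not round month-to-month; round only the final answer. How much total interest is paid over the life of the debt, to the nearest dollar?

$36

Monthly rate r = 19.8%/12 = 1.65% = 0.0165.
Payoff takes n = ⌈−ln(1 − rB₀/P)/ln(1+r)⌉ = ⌈9.429⌉ = 10 payments; the last is $20.24.
Total paid = 9·$47.00 + $20.24 = $443.24.
Total interest = total paid − principal = $443.24 − $407.30 = $35.94.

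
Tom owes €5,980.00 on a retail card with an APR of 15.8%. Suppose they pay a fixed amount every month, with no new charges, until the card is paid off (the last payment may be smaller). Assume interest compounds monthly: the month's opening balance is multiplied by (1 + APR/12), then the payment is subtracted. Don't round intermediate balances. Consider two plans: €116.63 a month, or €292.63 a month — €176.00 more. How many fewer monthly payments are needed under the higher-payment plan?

Monthly rate r = 15.8%/12 = 1.31667% = 0.0131667.
At €116.63/mo: n = ⌈−ln(1 − rB₀/P)/ln(1+r)⌉ = 86 payments (last €110.32); total interest = total paid − €5,980.00 = €4,043.87.
At €292.63/mo: 24 payments (last €281.38); total interest €1,031.87.
Payments saved = 86 − 24 = 62.

62 fewer payments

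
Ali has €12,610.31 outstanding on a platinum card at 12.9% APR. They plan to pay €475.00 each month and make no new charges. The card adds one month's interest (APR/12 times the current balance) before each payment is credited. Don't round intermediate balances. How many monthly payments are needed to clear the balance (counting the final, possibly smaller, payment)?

32 months

Monthly rate r = 12.9%/12 = 1.075% = 0.01075.
Recurrence: B ← B·(1+r) − €475.00.
Month 1: interest €135.56; balance after payment €12,270.87.
Month 2: interest €131.91; balance after payment €11,927.78.
Closed form: n = −ln(1 − rB₀/P)/ln(1+r) = −ln(0.71461)/ln(1.01075) ≈ 31.425, so the balance reaches zero during payment 32.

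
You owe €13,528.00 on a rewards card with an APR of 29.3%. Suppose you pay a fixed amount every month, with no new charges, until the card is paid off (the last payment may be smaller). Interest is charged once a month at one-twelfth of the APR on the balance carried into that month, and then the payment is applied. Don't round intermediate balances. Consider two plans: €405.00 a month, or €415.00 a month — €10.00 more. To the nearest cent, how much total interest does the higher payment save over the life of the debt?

Monthly rate r = 29.3%/12 = 2.44167% = 0.0244167.
At €405.00/mo: n = ⌈−ln(1 − rB₀/P)/ln(1+r)⌉ = 71 payments (last €32.07); total interest = total paid − €13,528.00 = €14,854.07.
At €415.00/mo: 66 payments (last €366.06); total interest €13,813.06.
Interest saved = €14,854.07 − €13,813.06 = €1,041.01.

€1,041.01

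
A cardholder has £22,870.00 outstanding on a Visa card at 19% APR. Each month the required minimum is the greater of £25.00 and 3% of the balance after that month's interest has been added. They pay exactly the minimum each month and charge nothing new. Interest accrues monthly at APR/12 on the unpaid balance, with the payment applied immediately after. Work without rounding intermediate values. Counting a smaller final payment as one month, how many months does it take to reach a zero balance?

273 months

Monthly rate r = 19%/12 = 1.58333% = 0.0158333.
While 3% of the post-interest balance exceeds £25.00, each month B ← (B·(1+r))·(1 − 0.03), i.e. B shrinks by the factor (1+r)·0.97 = 0.98536.
This holds for months 1–226. Entering month 227 the balance is £815.74; 3% of the post-interest balance is now below £25.00, so the flat £25.00 minimum applies from here.
From month 227 a fixed £25.00 at rate r clears £815.74 in 47 more payments. Total: 226 + 47 = 273 months.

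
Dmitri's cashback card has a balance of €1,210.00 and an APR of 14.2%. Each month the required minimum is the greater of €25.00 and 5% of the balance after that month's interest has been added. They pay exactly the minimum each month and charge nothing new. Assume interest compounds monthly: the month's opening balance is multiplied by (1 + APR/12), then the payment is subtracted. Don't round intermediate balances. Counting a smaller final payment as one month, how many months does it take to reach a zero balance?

Monthly rate r = 14.2%/12 = 1.18333% = 0.0118333.
While 5% of the post-interest balance exceeds €25.00, each month B ← (B·(1+r))·(1 − 0.05), i.e. B shrinks by the factor (1+r)·0.95 = 0.96124.
This holds for months 1–23. Entering month 24 the balance is €487.46; 5% of the post-interest balance is now below €25.00, so the flat €25.00 minimum applies from here.
From month 24 a fixed €25.00 at rate r clears €487.46 in 23 more payments. Total: 23 + 23 = 46 months.

46 months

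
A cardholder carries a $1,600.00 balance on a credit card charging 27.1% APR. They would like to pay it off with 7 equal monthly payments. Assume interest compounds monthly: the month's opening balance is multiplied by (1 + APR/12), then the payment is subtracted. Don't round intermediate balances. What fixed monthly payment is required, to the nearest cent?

Monthly rate r = 27.1%/12 = 2.25833% = 0.0225833.
Level-payment amortization: P = B₀·r / (1 − (1+r)^(−n)) = 1600.00·0.0225833 / (1 − 1.02258^(−7)).
Denominator 1 − (1+r)^(−7) = 0.144718596.
P = 36.1333 / 0.144718596 ≈ 249.68.

$249.68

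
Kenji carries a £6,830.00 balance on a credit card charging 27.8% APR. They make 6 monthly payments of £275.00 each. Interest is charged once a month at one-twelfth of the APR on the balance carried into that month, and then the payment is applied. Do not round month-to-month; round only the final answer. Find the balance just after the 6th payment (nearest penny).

Monthly rate r = 27.8%/12 = 2.31667% = 0.0231667.
Each month: B ← B·(1+r) − £275.00.
Month 1: interest £158.23; balance after payment £6,713.23.
Month 2: interest £155.52; balance after payment £6,593.75.
Month 3: interest £152.76; balance after payment £6,471.51.
Month 4: interest £149.92; balance after payment £6,346.43.
Month 5: interest £147.03; balance after payment £6,218.46.
Month 6: interest £144.06; balance after payment £6,087.52.

£6,087.52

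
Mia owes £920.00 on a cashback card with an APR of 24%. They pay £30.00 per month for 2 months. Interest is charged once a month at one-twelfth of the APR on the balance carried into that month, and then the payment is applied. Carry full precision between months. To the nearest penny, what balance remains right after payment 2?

Monthly rate r = 24%/12 = 2% = 0.02.
Each month: B ← B·(1+r) − £30.00.
Month 1: interest £18.40; balance after payment £908.40.
Month 2: interest £18.17; balance after payment £896.57.

£896.57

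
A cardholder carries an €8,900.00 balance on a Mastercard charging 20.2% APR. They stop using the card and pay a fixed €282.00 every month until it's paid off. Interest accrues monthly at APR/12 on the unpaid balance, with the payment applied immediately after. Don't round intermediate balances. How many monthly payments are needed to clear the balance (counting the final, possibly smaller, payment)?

46 payments

Monthly rate r = 20.2%/12 = 1.68333% = 0.0168333.
Recurrence: B ← B·(1+r) − €282.00.
Month 1: interest €149.82; balance after payment €8,767.82.
Month 2: interest €147.59; balance after payment €8,633.41.
Closed form: n = −ln(1 − rB₀/P)/ln(1+r) = −ln(0.46874)/ln(1.01683) ≈ 45.391, so the balance reaches zero during payment 46.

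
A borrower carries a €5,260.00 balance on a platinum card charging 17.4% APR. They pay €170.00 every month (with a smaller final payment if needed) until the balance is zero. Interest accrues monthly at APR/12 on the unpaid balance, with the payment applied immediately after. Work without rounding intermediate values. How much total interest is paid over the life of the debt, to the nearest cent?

Monthly rate r = 17.4%/12 = 1.45% = 0.0145.
Payoff takes n = ⌈−ln(1 − rB₀/P)/ln(1+r)⌉ = ⌈41.358⌉ = 42 payments; the last is €61.09.
Total paid = 41·€170.00 + €61.09 = €7,031.09.
Total interest = total paid − principal = €7,031.09 − €5,260.00 = €1,771.09.

€1,771.09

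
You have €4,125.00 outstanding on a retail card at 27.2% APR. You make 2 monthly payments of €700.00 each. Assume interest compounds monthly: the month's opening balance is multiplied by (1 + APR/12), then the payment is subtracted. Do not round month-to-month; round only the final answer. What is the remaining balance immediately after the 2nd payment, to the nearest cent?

€2,898.25

Monthly rate r = 27.2%/12 = 2.26667% = 0.0226667.
Each month: B ← B·(1+r) − €700.00.
Month 1: interest €93.50; balance after payment €3,518.50.
Month 2: interest €79.75; balance after payment €2,898.25.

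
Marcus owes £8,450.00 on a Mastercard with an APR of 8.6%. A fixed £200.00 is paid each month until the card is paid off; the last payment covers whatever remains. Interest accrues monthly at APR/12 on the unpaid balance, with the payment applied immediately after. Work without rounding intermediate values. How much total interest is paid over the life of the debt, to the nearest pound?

Monthly rate r = 8.6%/12 = 0.716667% = 0.00716667.
Payoff takes n = ⌈−ln(1 − rB₀/P)/ln(1+r)⌉ = ⌈50.506⌉ = 51 payments; the last is £101.44.
Total paid = 50·£200.00 + £101.44 = £10,101.44.
Total interest = total paid − principal = £10,101.44 − £8,450.00 = £1,651.44.

£1,651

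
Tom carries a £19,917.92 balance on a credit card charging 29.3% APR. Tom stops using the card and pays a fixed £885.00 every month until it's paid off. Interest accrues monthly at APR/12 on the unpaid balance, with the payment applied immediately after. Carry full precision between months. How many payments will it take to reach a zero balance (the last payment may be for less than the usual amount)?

Monthly rate r = 29.3%/12 = 2.44167% = 0.0244167.
Recurrence: B ← B·(1+r) − £885.00.
Month 1: interest £486.33; balance after payment £19,519.25.
Month 2: interest £476.60; balance after payment £19,110.84.
Closed form: n = −ln(1 − rB₀/P)/ln(1+r) = −ln(0.45048)/ln(1.02442) ≈ 33.057, so the balance reaches zero during payment 34.

34 months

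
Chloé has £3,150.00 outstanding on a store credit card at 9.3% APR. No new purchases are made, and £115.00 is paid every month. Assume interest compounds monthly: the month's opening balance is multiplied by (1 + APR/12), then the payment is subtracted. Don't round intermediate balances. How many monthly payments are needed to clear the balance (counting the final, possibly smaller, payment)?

Monthly rate r = 9.3%/12 = 0.775% = 0.00775.
Recurrence: B ← B·(1+r) − £115.00.
Month 1: interest £24.41; balance after payment £3,059.41.
Month 2: interest £23.71; balance after payment £2,968.12.
Closed form: n = −ln(1 − rB₀/P)/ln(1+r) = −ln(0.78772)/ln(1.00775) ≈ 30.908, so the balance reaches zero during payment 31.

31 payments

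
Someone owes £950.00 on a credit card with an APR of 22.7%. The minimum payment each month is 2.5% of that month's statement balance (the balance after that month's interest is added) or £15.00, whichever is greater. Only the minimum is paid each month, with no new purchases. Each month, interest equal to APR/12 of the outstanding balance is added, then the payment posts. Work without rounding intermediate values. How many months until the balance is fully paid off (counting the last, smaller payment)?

Monthly rate r = 22.7%/12 = 1.89167% = 0.0189167.
While 2.5% of the post-interest balance exceeds £15.00, each month B ← (B·(1+r))·(1 − 0.025), i.e. B shrinks by the factor (1+r)·0.975 = 0.99344.
This holds for months 1–73. Entering month 74 the balance is £587.74; 2.5% of the post-interest balance is now below £15.00, so the flat £15.00 minimum applies from here.
From month 74 a fixed £15.00 at rate r clears £587.74 in 73 more payments. Total: 73 + 73 = 146 months.

146 months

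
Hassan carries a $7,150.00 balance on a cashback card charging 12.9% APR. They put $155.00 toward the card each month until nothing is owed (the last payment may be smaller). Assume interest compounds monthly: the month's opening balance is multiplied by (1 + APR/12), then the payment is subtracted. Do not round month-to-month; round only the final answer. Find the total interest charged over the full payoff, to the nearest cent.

Monthly rate r = 12.9%/12 = 1.075% = 0.01075.
Payoff takes n = ⌈−ln(1 − rB₀/P)/ln(1+r)⌉ = ⌈64.059⌉ = 65 payments; the last is $9.13.
Total paid = 64·$155.00 + $9.13 = $9,929.13.
Total interest = total paid − principal = $9,929.13 − $7,150.00 = $2,779.13.

$2,779.13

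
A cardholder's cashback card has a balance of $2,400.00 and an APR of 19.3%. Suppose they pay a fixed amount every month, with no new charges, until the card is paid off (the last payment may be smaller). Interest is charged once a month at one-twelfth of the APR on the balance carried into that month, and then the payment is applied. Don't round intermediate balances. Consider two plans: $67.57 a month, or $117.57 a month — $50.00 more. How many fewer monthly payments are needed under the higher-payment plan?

29 fewer payments

Monthly rate r = 19.3%/12 = 1.60833% = 0.0160833.
At $67.57/mo: n = ⌈−ln(1 − rB₀/P)/ln(1+r)⌉ = 54 payments (last $5.41); total interest = total paid − $2,400.00 = $1,186.62.
At $117.57/mo: 25 payments (last $110.85); total interest $532.53.
Payments saved = 54 − 25 = 29.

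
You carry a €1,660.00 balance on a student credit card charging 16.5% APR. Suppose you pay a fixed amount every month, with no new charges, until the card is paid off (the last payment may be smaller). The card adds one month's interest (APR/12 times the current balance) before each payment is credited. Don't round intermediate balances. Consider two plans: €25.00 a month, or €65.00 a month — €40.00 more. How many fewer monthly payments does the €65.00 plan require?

Monthly rate r = 16.5%/12 = 1.375% = 0.01375.
At €25.00/mo: n = ⌈−ln(1 − rB₀/P)/ln(1+r)⌉ = 179 payments (last €20.20); total interest = total paid − €1,660.00 = €2,810.20.
At €65.00/mo: 32 payments (last €43.95); total interest €398.95.
Payments saved = 179 − 32 = 147.

147 fewer payments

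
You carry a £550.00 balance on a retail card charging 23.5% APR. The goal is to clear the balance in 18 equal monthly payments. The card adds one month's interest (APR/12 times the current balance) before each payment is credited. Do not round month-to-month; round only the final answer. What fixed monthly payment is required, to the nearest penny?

Monthly rate r = 23.5%/12 = 1.95833% = 0.0195833.
Level-payment amortization: P = B₀·r / (1 − (1+r)^(−n)) = 550.00·0.0195833 / (1 − 1.01958^(−18)).
Denominator 1 − (1+r)^(−18) = 0.294672361.
P = 10.7708 / 0.294672361 ≈ 36.55.

£36.55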